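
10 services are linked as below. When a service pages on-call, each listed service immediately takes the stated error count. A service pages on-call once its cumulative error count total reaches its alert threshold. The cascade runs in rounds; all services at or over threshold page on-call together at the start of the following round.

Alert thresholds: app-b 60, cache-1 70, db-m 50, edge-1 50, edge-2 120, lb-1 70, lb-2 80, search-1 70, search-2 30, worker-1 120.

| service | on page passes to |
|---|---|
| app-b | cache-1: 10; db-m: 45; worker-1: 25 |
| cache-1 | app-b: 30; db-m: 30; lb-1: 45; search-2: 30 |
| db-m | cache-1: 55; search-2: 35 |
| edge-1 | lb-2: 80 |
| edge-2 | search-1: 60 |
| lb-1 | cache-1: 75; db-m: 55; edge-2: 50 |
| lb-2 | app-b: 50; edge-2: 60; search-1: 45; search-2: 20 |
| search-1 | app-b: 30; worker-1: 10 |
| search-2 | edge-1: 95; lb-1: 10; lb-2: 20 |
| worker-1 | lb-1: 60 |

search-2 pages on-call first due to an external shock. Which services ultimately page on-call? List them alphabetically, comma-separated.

Round 1 — search-2 pages on-call (initial).
  edge-1: +95 → 95 ≥ 50
  lb-1: +10 → 10 < 70
  lb-2: +20 → 20 < 80
Round 2 — edge-1 pages on-call.
  lb-2: +80 → 100 ≥ 80
Round 3 — lb-2 pages on-call.
  app-b: +50 → 50 < 60
  edge-2: +60 → 60 < 120
  search-1: +45 → 45 < 70
No further pages.

edge-1, lb-2, search-2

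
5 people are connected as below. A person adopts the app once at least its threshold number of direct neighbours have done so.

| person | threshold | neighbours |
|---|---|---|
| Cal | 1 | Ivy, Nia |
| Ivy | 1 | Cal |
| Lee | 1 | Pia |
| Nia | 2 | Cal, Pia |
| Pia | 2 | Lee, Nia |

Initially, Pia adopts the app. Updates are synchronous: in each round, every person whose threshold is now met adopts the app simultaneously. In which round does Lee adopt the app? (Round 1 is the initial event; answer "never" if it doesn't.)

Round 1 — Pia adopts the app (initial).
Round 2 — checking thresholds:
  Lee: 1 of 1 neighbours ≥ 1, adopts the app.
  Nia: 1 of 2 neighbours < 2, below threshold.
Round 3 — no new adoptions; cascade stops.

2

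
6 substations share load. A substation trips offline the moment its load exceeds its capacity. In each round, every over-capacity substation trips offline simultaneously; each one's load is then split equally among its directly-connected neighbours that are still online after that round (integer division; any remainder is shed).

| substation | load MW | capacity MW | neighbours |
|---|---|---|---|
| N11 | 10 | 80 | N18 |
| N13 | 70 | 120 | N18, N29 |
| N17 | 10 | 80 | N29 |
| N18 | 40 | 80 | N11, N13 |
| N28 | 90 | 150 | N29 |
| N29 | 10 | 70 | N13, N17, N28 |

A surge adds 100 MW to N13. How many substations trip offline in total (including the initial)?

4

Round 1 — N13 at 170 > 120. N13 trips offline.
  N13 sheds 170 MW to N18, N29: 85 each.
    N18: 40+85 = 125 > 80
    N29: 10+85 = 95 > 70
Round 2 — N18, N29 trip offline.
  N18 sheds 125 MW to N11: 125 each.
    N11: 10+125 = 135 > 80
  N29 sheds 95 MW to N17, N28: 47 each (1 lost).
    N17: 10+47 = 57 ≤ 80
    N28: 90+47 = 137 ≤ 150
Round 3 — N11 trips offline.
  N11 sheds 135 MW: no online neighbours, lost.
No further trips.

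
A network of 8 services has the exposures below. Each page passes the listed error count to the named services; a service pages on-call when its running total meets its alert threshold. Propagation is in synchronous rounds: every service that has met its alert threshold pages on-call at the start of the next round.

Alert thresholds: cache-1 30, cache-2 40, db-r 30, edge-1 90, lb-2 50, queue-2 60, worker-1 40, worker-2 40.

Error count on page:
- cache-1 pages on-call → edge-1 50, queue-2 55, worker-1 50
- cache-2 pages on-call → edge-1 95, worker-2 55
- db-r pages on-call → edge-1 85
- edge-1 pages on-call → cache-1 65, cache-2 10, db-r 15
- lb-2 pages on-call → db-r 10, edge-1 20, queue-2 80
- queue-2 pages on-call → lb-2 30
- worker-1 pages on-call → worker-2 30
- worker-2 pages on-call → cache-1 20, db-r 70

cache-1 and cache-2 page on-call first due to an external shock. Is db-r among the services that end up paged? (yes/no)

Round 1 — cache-1, cache-2 page on-call (initial).
  edge-1: +50+95 → 145 ≥ 90
  queue-2: +55 → 55 < 60
  worker-1: +50 → 50 ≥ 40
  worker-2: +55 → 55 ≥ 40
Round 2 — edge-1, worker-1, worker-2 page on-call.
  db-r: +15+70 → 85 ≥ 30
Round 3 — db-r pages on-call.
No further pages.

yes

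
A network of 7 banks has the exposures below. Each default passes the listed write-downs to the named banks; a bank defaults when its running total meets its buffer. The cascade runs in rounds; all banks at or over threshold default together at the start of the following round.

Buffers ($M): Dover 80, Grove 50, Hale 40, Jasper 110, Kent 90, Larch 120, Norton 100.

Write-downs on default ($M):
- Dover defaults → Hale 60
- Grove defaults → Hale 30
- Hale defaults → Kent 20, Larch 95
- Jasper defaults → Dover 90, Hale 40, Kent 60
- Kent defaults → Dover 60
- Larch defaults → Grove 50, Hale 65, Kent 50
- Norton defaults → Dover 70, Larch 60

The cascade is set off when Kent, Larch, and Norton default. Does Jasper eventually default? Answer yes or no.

Round 1 — Kent, Larch, Norton default (initial).
  Dover: +60+70 → 130 ≥ 80
  Grove: +50 → 50 ≥ 50
  Hale: +65 → 65 ≥ 40
Round 2 — Dover, Grove, Hale default.
No further defaults.

no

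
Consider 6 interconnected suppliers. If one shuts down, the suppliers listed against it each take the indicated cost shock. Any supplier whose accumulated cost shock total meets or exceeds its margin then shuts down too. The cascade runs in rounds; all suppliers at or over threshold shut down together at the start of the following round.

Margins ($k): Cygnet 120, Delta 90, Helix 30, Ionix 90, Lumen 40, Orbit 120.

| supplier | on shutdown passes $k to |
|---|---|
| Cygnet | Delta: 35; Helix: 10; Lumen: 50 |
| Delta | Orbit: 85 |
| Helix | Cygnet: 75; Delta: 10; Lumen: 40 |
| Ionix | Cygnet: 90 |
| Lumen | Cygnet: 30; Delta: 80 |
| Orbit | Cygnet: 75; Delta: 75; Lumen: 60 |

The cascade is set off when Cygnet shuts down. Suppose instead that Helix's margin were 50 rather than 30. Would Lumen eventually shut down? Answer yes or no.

yes

With Helix's margin at 50:
Round 1 — Cygnet shuts down (initial).
  Delta: +35 → 35 < 90
  Helix: +10 → 10 < 50
  Lumen: +50 → 50 ≥ 40
Round 2 — Lumen shuts down.
  Delta: +80 → 115 ≥ 90
Round 3 — Delta shuts down.
  Orbit: +85 → 85 < 120
No further shutdowns.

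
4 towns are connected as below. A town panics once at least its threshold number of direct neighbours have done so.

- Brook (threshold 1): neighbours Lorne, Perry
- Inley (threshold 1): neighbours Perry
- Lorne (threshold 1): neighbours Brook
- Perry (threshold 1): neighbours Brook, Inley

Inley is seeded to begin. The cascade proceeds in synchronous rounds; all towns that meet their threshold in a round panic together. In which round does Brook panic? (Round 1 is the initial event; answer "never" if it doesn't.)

3

Round 1 — Inley panics (initial).
Round 2 — checking thresholds:
  Perry: 1 of 2 neighbours ≥ 1, panics.
Round 3 — checking thresholds:
  Brook: 1 of 2 neighbours ≥ 1, panics.
Round 4 — checking thresholds:
  Lorne: 1 of 1 neighbours ≥ 1, panics.
Round 5 — no new panics; cascade stops.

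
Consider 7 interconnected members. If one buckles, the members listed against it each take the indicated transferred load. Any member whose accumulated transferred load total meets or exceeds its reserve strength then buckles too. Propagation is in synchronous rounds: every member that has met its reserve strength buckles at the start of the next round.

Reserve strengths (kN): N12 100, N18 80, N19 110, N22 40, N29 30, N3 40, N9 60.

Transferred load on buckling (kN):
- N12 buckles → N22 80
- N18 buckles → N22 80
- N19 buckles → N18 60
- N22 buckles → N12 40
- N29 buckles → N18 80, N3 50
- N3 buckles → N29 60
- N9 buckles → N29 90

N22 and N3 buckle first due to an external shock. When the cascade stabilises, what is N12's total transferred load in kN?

40

Round 1 — N22, N3 buckle (initial).
  N12: +40 → 40 < 100
  N29: +60 → 60 ≥ 30
Round 2 — N29 buckles.
  N18: +80 → 80 ≥ 80
Round 3 — N18 buckles.
No further bucklings.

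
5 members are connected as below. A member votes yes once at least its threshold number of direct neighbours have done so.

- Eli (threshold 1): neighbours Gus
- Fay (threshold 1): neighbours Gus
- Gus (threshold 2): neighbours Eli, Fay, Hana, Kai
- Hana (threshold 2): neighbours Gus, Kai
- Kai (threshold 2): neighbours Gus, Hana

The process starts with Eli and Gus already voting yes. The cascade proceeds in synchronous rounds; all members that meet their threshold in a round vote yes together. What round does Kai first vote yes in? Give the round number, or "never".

Round 1 — Eli, Gus vote yes (initial).
Round 2 — checking thresholds:
  Fay: 1 of 1 neighbours ≥ 1, votes yes.
  Hana: 1 of 2 neighbours < 2, not yet.
  Kai: 1 of 2 neighbours < 2, not yet.
Round 3 — no new yes votes; cascade stops.

never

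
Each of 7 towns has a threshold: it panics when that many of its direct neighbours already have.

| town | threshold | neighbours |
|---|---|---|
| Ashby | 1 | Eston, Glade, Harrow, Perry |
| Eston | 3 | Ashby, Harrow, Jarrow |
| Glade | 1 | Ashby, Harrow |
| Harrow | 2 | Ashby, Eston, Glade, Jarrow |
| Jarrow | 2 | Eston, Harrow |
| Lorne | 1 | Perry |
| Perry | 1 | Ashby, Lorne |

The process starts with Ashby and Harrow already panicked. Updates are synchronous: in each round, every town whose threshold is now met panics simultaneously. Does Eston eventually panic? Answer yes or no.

Round 1 — Ashby, Harrow panic (initial).
Round 2 — checking thresholds:
  Eston: 2 of 3 neighbours < 3, holds.
  Glade: 2 of 2 neighbours ≥ 1, panics.
  Jarrow: 1 of 2 neighbours < 2, holds.
  Perry: 1 of 2 neighbours ≥ 1, panics.
Round 3 — checking thresholds:
  Eston: 2 of 3 neighbours < 3, holds.
  Jarrow: 1 of 2 neighbours < 2, holds.
  Lorne: 1 of 1 neighbours ≥ 1, panics.
Round 4 — no new panics; cascade stops.

no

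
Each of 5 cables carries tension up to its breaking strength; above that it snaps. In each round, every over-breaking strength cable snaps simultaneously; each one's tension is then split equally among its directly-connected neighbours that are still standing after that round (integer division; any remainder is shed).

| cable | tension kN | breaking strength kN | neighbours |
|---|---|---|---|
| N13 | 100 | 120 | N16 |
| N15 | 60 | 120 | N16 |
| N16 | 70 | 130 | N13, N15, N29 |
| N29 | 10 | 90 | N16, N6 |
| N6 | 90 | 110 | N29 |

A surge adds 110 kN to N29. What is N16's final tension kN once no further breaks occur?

Round 1 — N29 at 120 > 90. N29 snaps.
  N29 sheds 120 kN to N16, N6: 60 each.
    N16: 70+60 = 130 ≤ 130
    N6: 90+60 = 150 > 110
Round 2 — N6 snaps.
  N6 sheds 150 kN: no online neighbours, lost.
No further breaks.

130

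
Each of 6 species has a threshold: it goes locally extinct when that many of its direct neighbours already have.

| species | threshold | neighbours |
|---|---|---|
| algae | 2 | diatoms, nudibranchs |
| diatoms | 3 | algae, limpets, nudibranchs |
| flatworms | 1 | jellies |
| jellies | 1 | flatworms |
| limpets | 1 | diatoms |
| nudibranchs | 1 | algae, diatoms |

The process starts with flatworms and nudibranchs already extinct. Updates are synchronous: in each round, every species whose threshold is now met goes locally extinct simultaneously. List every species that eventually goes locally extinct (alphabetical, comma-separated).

Round 1 — flatworms, nudibranchs go locally extinct (initial).
Round 2 — checking thresholds:
  algae: 1 of 2 neighbours < 2, holds.
  diatoms: 1 of 3 neighbours < 3, holds.
  jellies: 1 of 1 neighbours ≥ 1, goes locally extinct.
Round 3 — no new extinctions; cascade stops.

flatworms, jellies, nudibranchs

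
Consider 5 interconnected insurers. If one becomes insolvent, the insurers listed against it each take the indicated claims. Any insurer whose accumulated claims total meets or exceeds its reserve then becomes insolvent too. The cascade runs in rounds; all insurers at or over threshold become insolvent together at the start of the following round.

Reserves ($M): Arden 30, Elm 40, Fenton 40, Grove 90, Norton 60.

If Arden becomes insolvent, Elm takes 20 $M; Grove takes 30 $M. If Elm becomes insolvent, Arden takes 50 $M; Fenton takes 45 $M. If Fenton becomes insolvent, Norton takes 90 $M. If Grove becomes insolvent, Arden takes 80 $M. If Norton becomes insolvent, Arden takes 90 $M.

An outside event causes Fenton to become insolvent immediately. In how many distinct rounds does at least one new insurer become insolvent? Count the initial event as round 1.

Round 1 — Fenton becomes insolvent (initial).
  Norton: +90 → 90 ≥ 60
Round 2 — Norton becomes insolvent.
  Arden: +90 → 90 ≥ 30
Round 3 — Arden becomes insolvent.
  Elm: +20 → 20 < 40
  Grove: +30 → 30 < 90
No further insolvencies.

3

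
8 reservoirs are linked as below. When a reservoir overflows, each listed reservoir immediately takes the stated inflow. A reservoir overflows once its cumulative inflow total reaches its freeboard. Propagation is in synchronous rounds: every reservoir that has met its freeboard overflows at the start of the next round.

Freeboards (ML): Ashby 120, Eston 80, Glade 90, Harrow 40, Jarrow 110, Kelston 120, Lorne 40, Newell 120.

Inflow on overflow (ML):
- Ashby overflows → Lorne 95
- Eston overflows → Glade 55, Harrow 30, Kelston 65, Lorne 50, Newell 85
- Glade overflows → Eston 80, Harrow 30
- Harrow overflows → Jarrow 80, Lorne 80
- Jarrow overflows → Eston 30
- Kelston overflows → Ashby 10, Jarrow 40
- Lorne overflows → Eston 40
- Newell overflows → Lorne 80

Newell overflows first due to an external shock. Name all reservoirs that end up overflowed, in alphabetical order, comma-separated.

Lorne, Newell

Round 1 — Newell overflows (initial).
  Lorne: +80 → 80 ≥ 40
Round 2 — Lorne overflows.
  Eston: +40 → 40 < 80
No further overflows.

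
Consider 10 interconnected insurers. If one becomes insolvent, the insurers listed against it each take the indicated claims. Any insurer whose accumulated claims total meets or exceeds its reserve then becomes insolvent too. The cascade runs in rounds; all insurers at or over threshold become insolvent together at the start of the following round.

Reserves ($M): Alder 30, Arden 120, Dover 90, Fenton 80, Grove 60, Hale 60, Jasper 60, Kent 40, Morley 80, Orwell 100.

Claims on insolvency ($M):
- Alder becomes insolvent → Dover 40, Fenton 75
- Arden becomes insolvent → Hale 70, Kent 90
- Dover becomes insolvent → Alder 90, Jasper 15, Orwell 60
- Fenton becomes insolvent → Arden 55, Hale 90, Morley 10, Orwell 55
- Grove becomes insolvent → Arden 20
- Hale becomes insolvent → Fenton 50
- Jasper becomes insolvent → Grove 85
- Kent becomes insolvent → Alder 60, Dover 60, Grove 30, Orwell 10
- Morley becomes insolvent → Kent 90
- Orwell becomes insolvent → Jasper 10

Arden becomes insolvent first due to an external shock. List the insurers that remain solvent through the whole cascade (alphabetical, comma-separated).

Grove, Jasper, Morley

Round 1 — Arden becomes insolvent (initial).
  Hale: +70 → 70 ≥ 60
  Kent: +90 → 90 ≥ 40
Round 2 — Hale, Kent become insolvent.
  Alder: +60 → 60 ≥ 30
  Dover: +60 → 60 < 90
  Fenton: +50 → 50 < 80
  Grove: +30 → 30 < 60
  Orwell: +10 → 10 < 100
Round 3 — Alder becomes insolvent.
  Dover: +40 → 100 ≥ 90
  Fenton: +75 → 125 ≥ 80
Round 4 — Dover, Fenton become insolvent.
  Jasper: +15 → 15 < 60
  Morley: +10 → 10 < 80
  Orwell: +60+55 → 125 ≥ 100
Round 5 — Orwell becomes insolvent.
  Jasper: +10 → 25 < 60
No further insolvencies.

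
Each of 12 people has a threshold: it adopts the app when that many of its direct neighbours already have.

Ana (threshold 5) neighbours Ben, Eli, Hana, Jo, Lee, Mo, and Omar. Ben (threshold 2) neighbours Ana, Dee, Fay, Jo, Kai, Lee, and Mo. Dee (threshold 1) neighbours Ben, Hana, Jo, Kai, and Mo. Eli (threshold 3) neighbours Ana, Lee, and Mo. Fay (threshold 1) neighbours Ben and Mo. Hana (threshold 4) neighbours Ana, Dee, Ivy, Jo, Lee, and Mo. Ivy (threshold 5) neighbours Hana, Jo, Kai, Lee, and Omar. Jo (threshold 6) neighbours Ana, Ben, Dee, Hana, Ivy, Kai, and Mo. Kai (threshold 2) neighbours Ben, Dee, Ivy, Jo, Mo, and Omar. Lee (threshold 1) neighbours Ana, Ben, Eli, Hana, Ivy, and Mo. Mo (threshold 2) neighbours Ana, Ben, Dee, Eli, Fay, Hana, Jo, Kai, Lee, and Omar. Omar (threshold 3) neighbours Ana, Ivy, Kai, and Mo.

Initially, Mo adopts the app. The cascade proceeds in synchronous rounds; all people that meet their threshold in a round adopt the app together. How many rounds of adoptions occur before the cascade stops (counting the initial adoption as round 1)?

Round 1 — Mo adopts the app (initial).
Round 2 — checking thresholds:
  Ana: 1 of 7 neighbours < 5, holds.
  Ben: 1 of 7 neighbours < 2, holds.
  Dee: 1 of 5 neighbours ≥ 1, adopts the app.
  Eli: 1 of 3 neighbours < 3, holds.
  Fay: 1 of 2 neighbours ≥ 1, adopts the app.
  Hana: 1 of 6 neighbours < 4, holds.
  Jo: 1 of 7 neighbours < 6, holds.
  Kai: 1 of 6 neighbours < 2, holds.
  Lee: 1 of 6 neighbours ≥ 1, adopts the app.
  Omar: 1 of 4 neighbours < 3, holds.
Round 3 — checking thresholds:
  Ana: 2 of 7 neighbours < 5, holds.
  Ben: 4 of 7 neighbours ≥ 2, adopts the app.
  Eli: 2 of 3 neighbours < 3, holds.
  Hana: 3 of 6 neighbours < 4, holds.
  Ivy: 1 of 5 neighbours < 5, holds.
  Jo: 2 of 7 neighbours < 6, holds.
  Kai: 2 of 6 neighbours ≥ 2, adopts the app.
  Omar: 1 of 4 neighbours < 3, holds.
Round 4 — no new adoptions; cascade stops.

3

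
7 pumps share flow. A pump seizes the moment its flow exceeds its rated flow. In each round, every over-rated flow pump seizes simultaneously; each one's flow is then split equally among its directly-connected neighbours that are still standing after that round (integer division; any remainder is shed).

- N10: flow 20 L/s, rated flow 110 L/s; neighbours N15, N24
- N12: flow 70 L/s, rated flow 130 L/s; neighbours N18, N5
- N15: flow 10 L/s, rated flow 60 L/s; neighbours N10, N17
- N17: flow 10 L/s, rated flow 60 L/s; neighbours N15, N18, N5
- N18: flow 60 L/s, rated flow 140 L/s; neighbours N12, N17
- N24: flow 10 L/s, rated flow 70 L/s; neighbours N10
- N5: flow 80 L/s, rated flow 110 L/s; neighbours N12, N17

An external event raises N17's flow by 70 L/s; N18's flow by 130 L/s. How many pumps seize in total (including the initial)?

4

Round 1 — N17 at 80 > 60; N18 at 190 > 140. N17, N18 seize.
  N17 sheds 80 L/s to N15, N5: 40 each.
    N15: 10+40 = 50 ≤ 60
    N5: 80+40 = 120 > 110
  N18 sheds 190 L/s to N12: 190 each.
    N12: 70+190 = 260 > 130
Round 2 — N12, N5 seize.
  N12 sheds 260 L/s: no online neighbours, lost.
  N5 sheds 120 L/s: no online neighbours, lost.
No further seizures.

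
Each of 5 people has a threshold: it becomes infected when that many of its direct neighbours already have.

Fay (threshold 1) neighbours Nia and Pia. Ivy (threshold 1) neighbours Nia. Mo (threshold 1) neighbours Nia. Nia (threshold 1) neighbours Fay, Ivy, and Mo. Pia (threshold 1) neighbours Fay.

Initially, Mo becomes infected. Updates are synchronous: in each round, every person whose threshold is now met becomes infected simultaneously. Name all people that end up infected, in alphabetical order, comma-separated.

Fay, Ivy, Mo, Nia, Pia

Round 1 — Mo becomes infected (initial).
Round 2 — checking thresholds:
  Nia: 1 of 3 neighbours ≥ 1, becomes infected.
Round 3 — checking thresholds:
  Fay: 1 of 2 neighbours ≥ 1, becomes infected.
  Ivy: 1 of 1 neighbours ≥ 1, becomes infected.
Round 4 — checking thresholds:
  Pia: 1 of 1 neighbours ≥ 1, becomes infected.
Round 5 — no new infections; cascade stops.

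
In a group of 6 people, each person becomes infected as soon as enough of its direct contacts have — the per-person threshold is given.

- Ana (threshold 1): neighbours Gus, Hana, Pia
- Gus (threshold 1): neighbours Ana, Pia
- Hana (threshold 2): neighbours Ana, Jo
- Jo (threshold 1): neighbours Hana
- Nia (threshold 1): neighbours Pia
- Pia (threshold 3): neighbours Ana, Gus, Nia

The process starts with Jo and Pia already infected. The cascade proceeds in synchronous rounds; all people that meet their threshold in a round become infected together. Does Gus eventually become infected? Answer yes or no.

Round 1 — Jo, Pia become infected (initial).
Round 2 — checking thresholds:
  Ana: 1 of 3 neighbours ≥ 1, becomes infected.
  Gus: 1 of 2 neighbours ≥ 1, becomes infected.
  Hana: 1 of 2 neighbours < 2, not yet.
  Nia: 1 of 1 neighbours ≥ 1, becomes infected.
Round 3 — checking thresholds:
  Hana: 2 of 2 neighbours ≥ 2, becomes infected.
Round 4 — no new infections; cascade stops.

yes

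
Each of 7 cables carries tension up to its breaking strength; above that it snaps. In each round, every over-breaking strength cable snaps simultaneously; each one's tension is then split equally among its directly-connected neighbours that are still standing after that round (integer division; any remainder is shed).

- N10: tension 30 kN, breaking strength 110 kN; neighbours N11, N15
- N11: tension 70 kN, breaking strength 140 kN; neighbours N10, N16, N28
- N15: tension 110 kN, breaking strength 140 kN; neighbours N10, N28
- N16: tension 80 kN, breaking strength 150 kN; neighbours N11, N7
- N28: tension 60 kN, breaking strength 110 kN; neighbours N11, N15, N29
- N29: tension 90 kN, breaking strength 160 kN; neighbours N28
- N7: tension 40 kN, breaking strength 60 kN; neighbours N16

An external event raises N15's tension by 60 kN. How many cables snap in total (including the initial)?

7

Round 1 — N15 at 170 > 140. N15 snaps.
  N15 sheds 170 kN to N10, N28: 85 each.
    N10: 30+85 = 115 > 110
    N28: 60+85 = 145 > 110
Round 2 — N10, N28 snap.
  N10 sheds 115 kN to N11: 115 each.
    N11: 70+115 = 185 > 140
  N28 sheds 145 kN to N11, N29: 72 each (1 lost).
    N11: 185+72 = 257 > 140
    N29: 90+72 = 162 > 160
Round 3 — N11, N29 snap.
  N11 sheds 257 kN to N16: 257 each.
    N16: 80+257 = 337 > 150
  N29 sheds 162 kN: no online neighbours, lost.
Round 4 — N16 snaps.
  N16 sheds 337 kN to N7: 337 each.
    N7: 40+337 = 377 > 60
Round 5 — N7 snaps.
  N7 sheds 377 kN: no online neighbours, lost.
No further breaks.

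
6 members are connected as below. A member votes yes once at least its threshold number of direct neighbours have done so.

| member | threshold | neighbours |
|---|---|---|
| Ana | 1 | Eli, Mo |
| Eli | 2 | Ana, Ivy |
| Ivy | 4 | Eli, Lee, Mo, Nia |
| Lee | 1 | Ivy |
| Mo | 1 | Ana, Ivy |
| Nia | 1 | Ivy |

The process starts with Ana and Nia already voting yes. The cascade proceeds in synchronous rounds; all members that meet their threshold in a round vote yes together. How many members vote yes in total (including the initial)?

Round 1 — Ana, Nia vote yes (initial).
Round 2 — checking thresholds:
  Eli: 1 of 2 neighbours < 2, below threshold.
  Ivy: 1 of 4 neighbours < 4, below threshold.
  Mo: 1 of 2 neighbours ≥ 1, votes yes.
Round 3 — no new yes votes; cascade stops.

3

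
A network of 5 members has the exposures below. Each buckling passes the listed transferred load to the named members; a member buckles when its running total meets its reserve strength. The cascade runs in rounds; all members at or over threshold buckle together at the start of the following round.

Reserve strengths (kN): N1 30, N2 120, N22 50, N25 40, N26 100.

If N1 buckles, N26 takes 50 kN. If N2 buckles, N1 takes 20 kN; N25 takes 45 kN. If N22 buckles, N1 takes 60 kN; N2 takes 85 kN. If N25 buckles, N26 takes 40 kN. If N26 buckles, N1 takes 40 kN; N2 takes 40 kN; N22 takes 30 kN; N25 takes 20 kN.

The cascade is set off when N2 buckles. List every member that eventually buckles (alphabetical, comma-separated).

N2, N25

Round 1 — N2 buckles (initial).
  N1: +20 → 20 < 30
  N25: +45 → 45 ≥ 40
Round 2 — N25 buckles.
  N26: +40 → 40 < 100
No further bucklings.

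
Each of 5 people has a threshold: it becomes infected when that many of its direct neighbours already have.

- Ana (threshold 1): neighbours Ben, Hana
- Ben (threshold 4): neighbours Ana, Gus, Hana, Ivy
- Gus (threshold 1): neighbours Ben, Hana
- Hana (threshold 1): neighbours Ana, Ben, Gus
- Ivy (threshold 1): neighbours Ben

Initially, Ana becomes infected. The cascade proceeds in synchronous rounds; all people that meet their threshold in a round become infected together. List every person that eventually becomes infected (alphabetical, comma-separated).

Round 1 — Ana becomes infected (initial).
Round 2 — checking thresholds:
  Ben: 1 of 4 neighbours < 4, below threshold.
  Hana: 1 of 3 neighbours ≥ 1, becomes infected.
Round 3 — checking thresholds:
  Ben: 2 of 4 neighbours < 4, below threshold.
  Gus: 1 of 2 neighbours ≥ 1, becomes infected.
Round 4 — no new infections; cascade stops.

Ana, Gus, Hana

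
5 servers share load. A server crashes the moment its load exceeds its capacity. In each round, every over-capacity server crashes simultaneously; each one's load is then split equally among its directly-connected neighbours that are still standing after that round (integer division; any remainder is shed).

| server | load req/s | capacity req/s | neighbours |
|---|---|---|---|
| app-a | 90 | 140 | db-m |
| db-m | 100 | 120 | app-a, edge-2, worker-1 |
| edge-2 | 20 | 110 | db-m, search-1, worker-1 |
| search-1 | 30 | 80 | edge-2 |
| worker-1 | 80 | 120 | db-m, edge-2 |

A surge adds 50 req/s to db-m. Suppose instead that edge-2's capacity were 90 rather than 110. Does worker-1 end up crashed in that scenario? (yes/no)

With edge-2's capacity at 90:
Round 1 — db-m at 150 > 120. db-m crashes.
  db-m sheds 150 req/s to app-a, edge-2, worker-1: 50 each.
    app-a: 90+50 = 140 ≤ 140
    edge-2: 20+50 = 70 ≤ 90
    worker-1: 80+50 = 130 > 120
Round 2 — worker-1 crashes.
  worker-1 sheds 130 req/s to edge-2: 130 each.
    edge-2: 70+130 = 200 > 90
Round 3 — edge-2 crashes.
  edge-2 sheds 200 req/s to search-1: 200 each.
    search-1: 30+200 = 230 > 80
Round 4 — search-1 crashes.
  search-1 sheds 230 req/s: no online neighbours, lost.
No further crashes.

yes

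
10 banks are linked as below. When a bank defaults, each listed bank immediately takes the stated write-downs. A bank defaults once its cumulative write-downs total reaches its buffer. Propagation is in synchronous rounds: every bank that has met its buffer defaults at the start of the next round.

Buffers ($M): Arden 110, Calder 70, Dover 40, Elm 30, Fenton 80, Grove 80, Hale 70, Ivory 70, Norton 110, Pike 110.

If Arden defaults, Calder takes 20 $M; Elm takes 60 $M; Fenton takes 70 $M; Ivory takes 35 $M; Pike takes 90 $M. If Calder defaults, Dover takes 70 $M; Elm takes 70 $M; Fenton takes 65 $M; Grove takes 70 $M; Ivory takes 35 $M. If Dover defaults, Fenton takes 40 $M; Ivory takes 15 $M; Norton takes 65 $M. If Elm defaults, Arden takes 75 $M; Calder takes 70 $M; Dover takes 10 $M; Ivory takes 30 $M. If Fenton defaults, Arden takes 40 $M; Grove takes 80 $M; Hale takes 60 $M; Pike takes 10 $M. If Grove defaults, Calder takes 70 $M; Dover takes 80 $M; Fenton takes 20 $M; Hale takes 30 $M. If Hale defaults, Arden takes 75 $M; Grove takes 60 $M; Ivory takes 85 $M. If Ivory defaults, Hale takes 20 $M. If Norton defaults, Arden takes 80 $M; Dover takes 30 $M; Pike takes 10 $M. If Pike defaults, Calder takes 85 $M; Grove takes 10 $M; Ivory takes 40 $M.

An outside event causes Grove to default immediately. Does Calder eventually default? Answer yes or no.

Round 1 — Grove defaults (initial).
  Calder: +70 → 70 ≥ 70
  Dover: +80 → 80 ≥ 40
  Fenton: +20 → 20 < 80
  Hale: +30 → 30 < 70
Round 2 — Calder, Dover default.
  Elm: +70 → 70 ≥ 30
  Fenton: +65+40 → 125 ≥ 80
  Ivory: +35+15 → 50 < 70
  Norton: +65 → 65 < 110
Round 3 — Elm, Fenton default.
  Arden: +75+40 → 115 ≥ 110
  Hale: +60 → 90 ≥ 70
  Ivory: +30 → 80 ≥ 70
  Pike: +10 → 10 < 110
Round 4 — Arden, Hale, Ivory default.
  Pike: +90 → 100 < 110
No further defaults.

yes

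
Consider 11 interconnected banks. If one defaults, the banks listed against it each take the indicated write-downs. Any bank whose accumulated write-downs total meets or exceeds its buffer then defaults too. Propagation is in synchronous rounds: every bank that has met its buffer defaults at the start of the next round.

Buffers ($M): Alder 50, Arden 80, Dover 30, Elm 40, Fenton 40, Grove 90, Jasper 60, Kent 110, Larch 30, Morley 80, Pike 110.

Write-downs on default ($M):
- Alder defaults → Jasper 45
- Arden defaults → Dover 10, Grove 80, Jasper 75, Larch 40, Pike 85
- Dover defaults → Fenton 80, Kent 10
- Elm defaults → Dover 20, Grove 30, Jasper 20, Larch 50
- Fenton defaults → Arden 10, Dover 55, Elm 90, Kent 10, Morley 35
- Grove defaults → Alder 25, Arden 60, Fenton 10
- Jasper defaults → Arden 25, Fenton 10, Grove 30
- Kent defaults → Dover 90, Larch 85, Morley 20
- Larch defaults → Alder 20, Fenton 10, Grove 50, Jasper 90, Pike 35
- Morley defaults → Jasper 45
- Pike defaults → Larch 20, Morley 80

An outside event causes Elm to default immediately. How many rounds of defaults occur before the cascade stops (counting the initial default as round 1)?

Round 1 — Elm defaults (initial).
  Dover: +20 → 20 < 30
  Grove: +30 → 30 < 90
  Jasper: +20 → 20 < 60
  Larch: +50 → 50 ≥ 30
Round 2 — Larch defaults.
  Alder: +20 → 20 < 50
  Fenton: +10 → 10 < 40
  Grove: +50 → 80 < 90
  Jasper: +90 → 110 ≥ 60
  Pike: +35 → 35 < 110
Round 3 — Jasper defaults.
  Arden: +25 → 25 < 80
  Fenton: +10 → 20 < 40
  Grove: +30 → 110 ≥ 90
Round 4 — Grove defaults.
  Alder: +25 → 45 < 50
  Arden: +60 → 85 ≥ 80
  Fenton: +10 → 30 < 40
Round 5 — Arden defaults.
  Dover: +10 → 30 ≥ 30
  Pike: +85 → 120 ≥ 110
Round 6 — Dover, Pike default.
  Fenton: +80 → 110 ≥ 40
  Kent: +10 → 10 < 110
  Morley: +80 → 80 ≥ 80
Round 7 — Fenton, Morley default.
  Kent: +10 → 20 < 110
No further defaults.

7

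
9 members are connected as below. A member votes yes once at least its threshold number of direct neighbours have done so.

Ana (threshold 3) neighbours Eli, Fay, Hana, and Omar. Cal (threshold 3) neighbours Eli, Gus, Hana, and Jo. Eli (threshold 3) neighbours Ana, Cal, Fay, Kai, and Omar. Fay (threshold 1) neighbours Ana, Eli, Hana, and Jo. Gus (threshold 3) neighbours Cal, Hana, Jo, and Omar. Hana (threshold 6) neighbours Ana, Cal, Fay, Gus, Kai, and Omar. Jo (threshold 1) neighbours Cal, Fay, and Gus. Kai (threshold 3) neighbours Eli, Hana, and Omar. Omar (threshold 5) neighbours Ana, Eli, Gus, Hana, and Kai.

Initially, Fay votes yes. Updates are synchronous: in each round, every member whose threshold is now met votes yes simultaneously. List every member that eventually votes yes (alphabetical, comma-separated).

Fay, Jo

Round 1 — Fay votes yes (initial).
Round 2 — checking thresholds:
  Ana: 1 of 4 neighbours < 3, holds.
  Eli: 1 of 5 neighbours < 3, holds.
  Hana: 1 of 6 neighbours < 6, holds.
  Jo: 1 of 3 neighbours ≥ 1, votes yes.
Round 3 — no new yes votes; cascade stops.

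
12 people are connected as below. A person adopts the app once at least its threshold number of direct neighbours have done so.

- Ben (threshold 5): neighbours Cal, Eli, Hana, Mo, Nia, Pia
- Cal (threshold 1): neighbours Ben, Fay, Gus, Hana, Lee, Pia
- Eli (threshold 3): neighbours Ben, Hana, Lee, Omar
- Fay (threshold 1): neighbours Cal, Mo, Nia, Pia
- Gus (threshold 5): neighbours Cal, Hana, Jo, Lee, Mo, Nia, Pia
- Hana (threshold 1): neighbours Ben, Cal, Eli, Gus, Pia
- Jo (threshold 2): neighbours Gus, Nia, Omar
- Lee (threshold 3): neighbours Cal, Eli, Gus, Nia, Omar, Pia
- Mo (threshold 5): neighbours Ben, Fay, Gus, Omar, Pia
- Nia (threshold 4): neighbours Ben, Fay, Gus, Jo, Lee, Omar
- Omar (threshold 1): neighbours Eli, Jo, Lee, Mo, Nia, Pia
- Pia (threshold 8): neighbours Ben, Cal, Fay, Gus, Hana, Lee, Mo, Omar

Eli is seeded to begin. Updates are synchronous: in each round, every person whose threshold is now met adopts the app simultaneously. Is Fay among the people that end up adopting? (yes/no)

Round 1 — Eli adopts the app (initial).
Round 2 — checking thresholds:
  Ben: 1 of 6 neighbours < 5, holds.
  Hana: 1 of 5 neighbours ≥ 1, adopts the app.
  Lee: 1 of 6 neighbours < 3, holds.
  Omar: 1 of 6 neighbours ≥ 1, adopts the app.
Round 3 — checking thresholds:
  Ben: 2 of 6 neighbours < 5, holds.
  Cal: 1 of 6 neighbours ≥ 1, adopts the app.
  Gus: 1 of 7 neighbours < 5, holds.
  Jo: 1 of 3 neighbours < 2, holds.
  Lee: 2 of 6 neighbours < 3, holds.
  Mo: 1 of 5 neighbours < 5, holds.
  Nia: 1 of 6 neighbours < 4, holds.
  Pia: 2 of 8 neighbours < 8, holds.
Round 4 — checking thresholds:
  Ben: 3 of 6 neighbours < 5, holds.
  Fay: 1 of 4 neighbours ≥ 1, adopts the app.
  Gus: 2 of 7 neighbours < 5, holds.
  Jo: 1 of 3 neighbours < 2, holds.
  Lee: 3 of 6 neighbours ≥ 3, adopts the app.
  Mo: 1 of 5 neighbours < 5, holds.
  Nia: 1 of 6 neighbours < 4, holds.
  Pia: 3 of 8 neighbours < 8, holds.
Round 5 — no new adoptions; cascade stops.

yes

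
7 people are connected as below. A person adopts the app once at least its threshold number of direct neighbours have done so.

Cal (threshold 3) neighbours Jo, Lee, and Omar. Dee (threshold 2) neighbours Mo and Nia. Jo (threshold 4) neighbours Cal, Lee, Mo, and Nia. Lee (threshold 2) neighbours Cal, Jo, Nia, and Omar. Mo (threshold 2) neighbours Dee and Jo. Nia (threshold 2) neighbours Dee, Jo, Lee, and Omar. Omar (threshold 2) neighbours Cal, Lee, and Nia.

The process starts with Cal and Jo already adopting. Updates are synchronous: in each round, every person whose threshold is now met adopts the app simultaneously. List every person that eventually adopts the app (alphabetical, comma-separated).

Round 1 — Cal, Jo adopt the app (initial).
Round 2 — checking thresholds:
  Lee: 2 of 4 neighbours ≥ 2, adopts the app.
  Mo: 1 of 2 neighbours < 2, not yet.
  Nia: 1 of 4 neighbours < 2, not yet.
  Omar: 1 of 3 neighbours < 2, not yet.
Round 3 — checking thresholds:
  Mo: 1 of 2 neighbours < 2, not yet.
  Nia: 2 of 4 neighbours ≥ 2, adopts the app.
  Omar: 2 of 3 neighbours ≥ 2, adopts the app.
Round 4 — no new adoptions; cascade stops.

Cal, Jo, Lee, Nia, Omar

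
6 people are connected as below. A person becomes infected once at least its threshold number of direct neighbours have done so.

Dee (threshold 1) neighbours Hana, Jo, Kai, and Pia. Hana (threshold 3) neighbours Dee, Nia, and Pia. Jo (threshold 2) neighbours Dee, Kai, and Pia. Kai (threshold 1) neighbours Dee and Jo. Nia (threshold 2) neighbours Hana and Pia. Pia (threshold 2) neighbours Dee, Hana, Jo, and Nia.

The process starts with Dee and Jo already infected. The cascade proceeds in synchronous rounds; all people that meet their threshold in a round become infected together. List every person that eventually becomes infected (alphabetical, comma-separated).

Round 1 — Dee, Jo become infected (initial).
Round 2 — checking thresholds:
  Hana: 1 of 3 neighbours < 3, below threshold.
  Kai: 2 of 2 neighbours ≥ 1, becomes infected.
  Pia: 2 of 4 neighbours ≥ 2, becomes infected.
Round 3 — no new infections; cascade stops.

Dee, Jo, Kai, Pia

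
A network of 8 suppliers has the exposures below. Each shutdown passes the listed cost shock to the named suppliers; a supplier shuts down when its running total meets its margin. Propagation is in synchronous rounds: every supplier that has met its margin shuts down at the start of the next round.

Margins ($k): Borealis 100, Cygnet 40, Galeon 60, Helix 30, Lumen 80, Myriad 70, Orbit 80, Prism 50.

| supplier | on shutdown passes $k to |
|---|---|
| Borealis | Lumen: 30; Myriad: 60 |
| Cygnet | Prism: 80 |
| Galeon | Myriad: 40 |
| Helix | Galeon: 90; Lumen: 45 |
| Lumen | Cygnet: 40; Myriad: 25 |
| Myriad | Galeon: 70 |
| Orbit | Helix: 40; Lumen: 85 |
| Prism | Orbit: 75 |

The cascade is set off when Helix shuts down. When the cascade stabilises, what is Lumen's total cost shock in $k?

Round 1 — Helix shuts down (initial).
  Galeon: +90 → 90 ≥ 60
  Lumen: +45 → 45 < 80
Round 2 — Galeon shuts down.
  Myriad: +40 → 40 < 70
No further shutdowns.

45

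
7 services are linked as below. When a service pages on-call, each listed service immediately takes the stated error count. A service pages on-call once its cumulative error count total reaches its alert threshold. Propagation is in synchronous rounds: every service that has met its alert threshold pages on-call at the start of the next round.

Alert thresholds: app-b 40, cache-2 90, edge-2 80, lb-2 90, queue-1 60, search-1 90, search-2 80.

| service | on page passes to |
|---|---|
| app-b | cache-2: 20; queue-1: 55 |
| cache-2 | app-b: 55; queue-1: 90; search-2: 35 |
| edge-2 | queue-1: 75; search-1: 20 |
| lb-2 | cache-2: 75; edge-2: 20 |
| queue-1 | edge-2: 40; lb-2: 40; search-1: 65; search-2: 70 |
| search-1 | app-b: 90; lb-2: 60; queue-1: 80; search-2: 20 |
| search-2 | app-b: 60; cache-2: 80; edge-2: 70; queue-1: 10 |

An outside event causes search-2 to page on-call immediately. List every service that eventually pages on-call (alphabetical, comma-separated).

app-b, cache-2, edge-2, queue-1, search-2

Round 1 — search-2 pages on-call (initial).
  app-b: +60 → 60 ≥ 40
  cache-2: +80 → 80 < 90
  edge-2: +70 → 70 < 80
  queue-1: +10 → 10 < 60
Round 2 — app-b pages on-call.
  cache-2: +20 → 100 ≥ 90
  queue-1: +55 → 65 ≥ 60
Round 3 — cache-2, queue-1 page on-call.
  edge-2: +40 → 110 ≥ 80
  lb-2: +40 → 40 < 90
  search-1: +65 → 65 < 90
Round 4 — edge-2 pages on-call.
  search-1: +20 → 85 < 90
No further pages.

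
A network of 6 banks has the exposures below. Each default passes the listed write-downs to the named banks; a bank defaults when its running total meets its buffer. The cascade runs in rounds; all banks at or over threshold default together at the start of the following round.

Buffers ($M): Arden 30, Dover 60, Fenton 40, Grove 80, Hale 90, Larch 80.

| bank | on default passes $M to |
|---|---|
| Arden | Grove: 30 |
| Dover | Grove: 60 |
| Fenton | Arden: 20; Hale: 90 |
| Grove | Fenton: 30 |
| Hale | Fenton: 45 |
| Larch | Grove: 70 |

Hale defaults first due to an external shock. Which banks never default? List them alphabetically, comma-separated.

Arden, Dover, Grove, Larch

Round 1 — Hale defaults (initial).
  Fenton: +45 → 45 ≥ 40
Round 2 — Fenton defaults.
  Arden: +20 → 20 < 30
No further defaults.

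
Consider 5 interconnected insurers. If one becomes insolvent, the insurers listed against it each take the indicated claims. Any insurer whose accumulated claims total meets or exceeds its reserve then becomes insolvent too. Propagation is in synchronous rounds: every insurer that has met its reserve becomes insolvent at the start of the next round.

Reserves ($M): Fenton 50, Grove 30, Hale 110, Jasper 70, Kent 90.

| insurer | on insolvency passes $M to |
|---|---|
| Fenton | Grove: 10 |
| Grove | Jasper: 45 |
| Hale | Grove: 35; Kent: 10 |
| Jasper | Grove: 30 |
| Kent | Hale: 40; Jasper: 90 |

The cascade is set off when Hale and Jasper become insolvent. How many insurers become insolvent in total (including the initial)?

Round 1 — Hale, Jasper become insolvent (initial).
  Grove: +35+30 → 65 ≥ 30
  Kent: +10 → 10 < 90
Round 2 — Grove becomes insolvent.
No further insolvencies.

3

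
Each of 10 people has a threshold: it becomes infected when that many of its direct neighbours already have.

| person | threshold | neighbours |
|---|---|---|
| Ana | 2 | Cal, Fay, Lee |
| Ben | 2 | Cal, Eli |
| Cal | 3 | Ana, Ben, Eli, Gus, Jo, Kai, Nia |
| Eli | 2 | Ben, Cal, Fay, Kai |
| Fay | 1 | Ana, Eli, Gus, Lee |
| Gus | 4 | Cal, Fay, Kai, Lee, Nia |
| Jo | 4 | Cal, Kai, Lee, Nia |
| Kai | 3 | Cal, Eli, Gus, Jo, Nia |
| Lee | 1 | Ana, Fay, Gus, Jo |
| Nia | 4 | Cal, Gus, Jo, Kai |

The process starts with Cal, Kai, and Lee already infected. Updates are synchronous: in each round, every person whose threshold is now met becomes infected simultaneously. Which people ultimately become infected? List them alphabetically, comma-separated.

Round 1 — Cal, Kai, Lee become infected (initial).
Round 2 — checking thresholds:
  Ana: 2 of 3 neighbours ≥ 2, becomes infected.
  Ben: 1 of 2 neighbours < 2, holds.
  Eli: 2 of 4 neighbours ≥ 2, becomes infected.
  Fay: 1 of 4 neighbours ≥ 1, becomes infected.
  Gus: 3 of 5 neighbours < 4, holds.
  Jo: 3 of 4 neighbours < 4, holds.
  Nia: 2 of 4 neighbours < 4, holds.
Round 3 — checking thresholds:
  Ben: 2 of 2 neighbours ≥ 2, becomes infected.
  Gus: 4 of 5 neighbours ≥ 4, becomes infected.
  Jo: 3 of 4 neighbours < 4, holds.
  Nia: 2 of 4 neighbours < 4, holds.
Round 4 — no new infections; cascade stops.

Ana, Ben, Cal, Eli, Fay, Gus, Kai, Lee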